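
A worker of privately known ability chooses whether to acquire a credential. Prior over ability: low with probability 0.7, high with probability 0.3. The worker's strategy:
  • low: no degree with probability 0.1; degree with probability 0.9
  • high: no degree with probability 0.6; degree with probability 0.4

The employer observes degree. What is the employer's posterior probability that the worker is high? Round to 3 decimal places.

Apply Bayes' rule using the sender's strategy as the likelihood.
P(degree) = 0.7·0.9 + 0.3·0.4 = 0.75
P(high | degree) = (0.3·0.4) / 0.75 = 0.12 / 0.75 = 0.16

0.160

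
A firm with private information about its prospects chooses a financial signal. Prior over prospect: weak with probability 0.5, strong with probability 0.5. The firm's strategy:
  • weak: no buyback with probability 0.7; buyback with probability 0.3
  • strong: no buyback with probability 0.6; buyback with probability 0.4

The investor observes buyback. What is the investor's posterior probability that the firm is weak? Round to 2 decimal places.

0.43

Apply Bayes' rule using the sender's strategy as the likelihood.
P(buyback) = 0.5·0.3 + 0.5·0.4 = 0.35
P(weak | buyback) = (0.5·0.3) / 0.35 = 0.15 / 0.35 = 0.428571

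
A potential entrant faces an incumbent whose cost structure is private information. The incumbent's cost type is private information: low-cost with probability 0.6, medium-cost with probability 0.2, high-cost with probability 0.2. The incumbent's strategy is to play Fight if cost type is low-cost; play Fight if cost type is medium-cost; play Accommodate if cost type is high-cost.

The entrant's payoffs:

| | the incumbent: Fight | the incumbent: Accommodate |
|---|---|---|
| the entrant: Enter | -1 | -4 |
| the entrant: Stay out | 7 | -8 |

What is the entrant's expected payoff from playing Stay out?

4

E[Stay out] = 0.6·7 + 0.2·7 + 0.2·(-8) = 4.2 + 1.4 + (-1.6) = 4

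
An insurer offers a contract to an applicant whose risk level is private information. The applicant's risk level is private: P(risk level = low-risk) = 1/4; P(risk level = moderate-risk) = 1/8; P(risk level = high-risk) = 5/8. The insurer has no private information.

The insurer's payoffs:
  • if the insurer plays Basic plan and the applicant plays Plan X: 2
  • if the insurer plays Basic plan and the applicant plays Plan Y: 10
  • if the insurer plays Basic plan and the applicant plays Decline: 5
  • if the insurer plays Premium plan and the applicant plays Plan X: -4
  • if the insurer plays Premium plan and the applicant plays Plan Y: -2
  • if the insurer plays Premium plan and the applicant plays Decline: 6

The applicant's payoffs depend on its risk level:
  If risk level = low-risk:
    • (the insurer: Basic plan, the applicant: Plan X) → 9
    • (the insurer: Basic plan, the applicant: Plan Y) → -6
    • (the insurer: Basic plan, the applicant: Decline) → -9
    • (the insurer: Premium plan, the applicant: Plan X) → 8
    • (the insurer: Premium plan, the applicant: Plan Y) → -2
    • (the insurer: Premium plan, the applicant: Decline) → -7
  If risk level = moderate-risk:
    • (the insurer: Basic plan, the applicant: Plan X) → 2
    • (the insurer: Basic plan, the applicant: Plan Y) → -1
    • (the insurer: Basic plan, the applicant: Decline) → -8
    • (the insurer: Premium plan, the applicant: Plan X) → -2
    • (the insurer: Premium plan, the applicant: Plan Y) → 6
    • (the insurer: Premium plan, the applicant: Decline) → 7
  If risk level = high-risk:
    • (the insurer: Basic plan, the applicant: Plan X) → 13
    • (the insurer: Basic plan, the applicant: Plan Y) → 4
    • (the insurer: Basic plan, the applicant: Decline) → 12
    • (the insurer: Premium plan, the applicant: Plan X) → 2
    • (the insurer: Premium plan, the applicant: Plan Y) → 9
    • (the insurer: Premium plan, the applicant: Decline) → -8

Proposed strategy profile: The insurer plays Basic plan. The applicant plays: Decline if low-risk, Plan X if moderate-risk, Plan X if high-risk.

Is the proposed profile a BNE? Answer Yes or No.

No

A profile is a BNE iff every type of every player is best-responding given beliefs about the other side.
The insurer plays Basic plan: E[Basic plan] = 1/4·(5) + 1/8·(2) + 5/8·(2) = 11/4; E[Premium plan] = -3/2. Best-responding. ✓
The applicant (risk level low-risk), facing Basic plan: Plan X gives 9, Plan Y gives -6, Decline gives -9. Proposed Decline is not best — profitable deviation exists. ✗
The applicant (risk level moderate-risk), facing Basic plan: Plan X gives 2, Plan Y gives -1, Decline gives -8. Proposed Plan X is best. ✓
The applicant (risk level high-risk), facing Basic plan: Plan X gives 13, Plan Y gives 4, Decline gives 12. Proposed Plan X is best. ✓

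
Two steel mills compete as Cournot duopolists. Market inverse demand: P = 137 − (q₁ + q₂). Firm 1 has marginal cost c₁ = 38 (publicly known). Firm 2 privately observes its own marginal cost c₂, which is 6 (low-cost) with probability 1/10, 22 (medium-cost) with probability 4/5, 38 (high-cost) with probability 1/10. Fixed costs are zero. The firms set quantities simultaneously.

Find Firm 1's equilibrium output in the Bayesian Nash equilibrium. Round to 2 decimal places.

Firm 2 with cost c maximizes (137 − (q₁+q₂) − c)·q₂, giving q₂(c) = (137 − c − q₁)/2.
E[c₂] = 1/10·6 + 4/5·22 + 1/10·38 = 22
Firm 1's FOC against E[q₂] yields q₁ = (137 − 2·38 + E[c₂])/3 = (137 − 76 + 22)/3 = 27.6667.

27.67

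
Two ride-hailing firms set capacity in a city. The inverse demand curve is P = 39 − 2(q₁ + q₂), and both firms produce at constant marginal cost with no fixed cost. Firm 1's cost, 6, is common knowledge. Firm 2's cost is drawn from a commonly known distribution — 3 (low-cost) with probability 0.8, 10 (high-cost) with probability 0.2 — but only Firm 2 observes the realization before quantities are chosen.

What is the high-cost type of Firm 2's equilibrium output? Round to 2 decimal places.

Each type of Firm 2 best-responds to q₁; Firm 1 best-responds to the expected q₂ over Firm 2's types.
Firm 2 with cost c maximizes (39 − 2(q₁+q₂) − c)·q₂, giving q₂(c) = (39 − c − 2q₁)/4.
E[c₂] = 0.8·3 + 0.2·10 = 4.4
Firm 1's FOC against E[q₂] yields q₁ = (39 − 2·6 + E[c₂])/6 = (39 − 12 + 4.4)/6 = 5.23333.
q₂(high-cost) = (39 − 10 − 2·5.23333)/4 = 4.63333.

4.63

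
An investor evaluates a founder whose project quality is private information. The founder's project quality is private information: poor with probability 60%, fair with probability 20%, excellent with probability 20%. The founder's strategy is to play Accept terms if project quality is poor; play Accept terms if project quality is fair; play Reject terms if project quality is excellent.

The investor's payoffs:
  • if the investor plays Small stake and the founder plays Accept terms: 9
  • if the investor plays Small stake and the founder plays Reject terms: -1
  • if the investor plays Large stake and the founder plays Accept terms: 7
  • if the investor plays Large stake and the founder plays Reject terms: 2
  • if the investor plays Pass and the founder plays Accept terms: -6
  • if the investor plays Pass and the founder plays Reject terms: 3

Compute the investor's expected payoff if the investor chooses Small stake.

E[Small stake] = 0.6·9 + 0.2·9 + 0.2·(-1) = 5.4 + 1.8 + (-0.2) = 7

7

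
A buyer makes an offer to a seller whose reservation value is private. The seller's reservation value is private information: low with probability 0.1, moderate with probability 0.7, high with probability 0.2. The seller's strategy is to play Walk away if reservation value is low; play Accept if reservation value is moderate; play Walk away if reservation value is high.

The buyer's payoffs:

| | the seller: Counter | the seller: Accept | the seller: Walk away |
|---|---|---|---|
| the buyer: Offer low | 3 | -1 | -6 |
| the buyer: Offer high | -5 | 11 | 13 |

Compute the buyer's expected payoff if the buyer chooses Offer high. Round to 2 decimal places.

Take the expectation over the seller's reservation value, weighting each type's action by its prior probability.
E[Offer high] = 0.1·13 + 0.7·11 + 0.2·13 = 1.3 + 7.7 + 2.6 = 11.6

11.60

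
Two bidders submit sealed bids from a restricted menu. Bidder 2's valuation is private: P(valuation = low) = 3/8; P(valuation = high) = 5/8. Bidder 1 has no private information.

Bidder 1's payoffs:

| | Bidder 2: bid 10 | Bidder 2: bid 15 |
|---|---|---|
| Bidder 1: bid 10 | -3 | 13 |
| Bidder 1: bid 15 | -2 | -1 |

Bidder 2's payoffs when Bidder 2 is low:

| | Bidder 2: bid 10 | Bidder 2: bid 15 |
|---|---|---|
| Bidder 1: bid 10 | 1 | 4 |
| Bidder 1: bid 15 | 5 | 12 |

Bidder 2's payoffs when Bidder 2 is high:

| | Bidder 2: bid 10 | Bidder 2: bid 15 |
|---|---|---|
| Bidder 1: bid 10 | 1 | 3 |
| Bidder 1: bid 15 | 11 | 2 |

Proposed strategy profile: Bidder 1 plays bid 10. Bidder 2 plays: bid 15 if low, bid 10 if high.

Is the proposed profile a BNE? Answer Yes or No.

Bidder 1 plays bid 10: E[bid 10] = 3/8·(13) + 5/8·(-3) = 3; E[bid 15] = -13/8. Best-responding. ✓
Bidder 2 (valuation low), facing bid 10: bid 10 gives 1, bid 15 gives 4. Proposed bid 15 is best. ✓
Bidder 2 (valuation high), facing bid 10: bid 10 gives 1, bid 15 gives 3. Proposed bid 10 is not best — profitable deviation exists. ✗

No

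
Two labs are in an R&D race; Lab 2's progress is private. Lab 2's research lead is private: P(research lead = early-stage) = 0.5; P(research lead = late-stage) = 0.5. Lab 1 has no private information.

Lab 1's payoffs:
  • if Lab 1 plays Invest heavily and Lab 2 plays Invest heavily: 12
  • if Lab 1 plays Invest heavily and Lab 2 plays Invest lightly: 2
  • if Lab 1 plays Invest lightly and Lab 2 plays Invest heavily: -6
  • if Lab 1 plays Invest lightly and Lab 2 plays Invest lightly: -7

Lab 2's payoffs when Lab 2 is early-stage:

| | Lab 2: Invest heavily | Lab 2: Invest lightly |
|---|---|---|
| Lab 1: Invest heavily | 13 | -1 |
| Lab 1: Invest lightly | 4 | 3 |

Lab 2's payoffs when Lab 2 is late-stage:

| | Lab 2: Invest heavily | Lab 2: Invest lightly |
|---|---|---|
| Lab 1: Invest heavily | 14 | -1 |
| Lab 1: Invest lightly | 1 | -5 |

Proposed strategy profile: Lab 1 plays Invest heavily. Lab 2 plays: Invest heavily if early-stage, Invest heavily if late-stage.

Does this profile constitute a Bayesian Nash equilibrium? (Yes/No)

Yes

Lab 1 plays Invest heavily: E[Invest heavily] = 0.5·(12) + 0.5·(12) = 12; E[Invest lightly] = -6. Best-responding. ✓
Lab 2 (research lead early-stage), facing Invest heavily: Invest heavily gives 13, Invest lightly gives -1. Proposed Invest heavily is best. ✓
Lab 2 (research lead late-stage), facing Invest heavily: Invest heavily gives 14, Invest lightly gives -1. Proposed Invest heavily is best. ✓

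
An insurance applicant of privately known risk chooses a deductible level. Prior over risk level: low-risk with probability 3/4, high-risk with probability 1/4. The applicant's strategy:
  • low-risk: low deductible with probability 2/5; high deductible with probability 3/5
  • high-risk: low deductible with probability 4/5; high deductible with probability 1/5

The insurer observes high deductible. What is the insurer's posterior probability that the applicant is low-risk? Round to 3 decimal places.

0.900

Apply Bayes' rule using the sender's strategy as the likelihood.
P(high deductible) = (3/4)·(3/5) + (1/4)·(1/5) = 1/2
P(low-risk | high deductible) = ((3/4)·(3/5)) / (1/2) = (9/20) / (1/2) = 9/10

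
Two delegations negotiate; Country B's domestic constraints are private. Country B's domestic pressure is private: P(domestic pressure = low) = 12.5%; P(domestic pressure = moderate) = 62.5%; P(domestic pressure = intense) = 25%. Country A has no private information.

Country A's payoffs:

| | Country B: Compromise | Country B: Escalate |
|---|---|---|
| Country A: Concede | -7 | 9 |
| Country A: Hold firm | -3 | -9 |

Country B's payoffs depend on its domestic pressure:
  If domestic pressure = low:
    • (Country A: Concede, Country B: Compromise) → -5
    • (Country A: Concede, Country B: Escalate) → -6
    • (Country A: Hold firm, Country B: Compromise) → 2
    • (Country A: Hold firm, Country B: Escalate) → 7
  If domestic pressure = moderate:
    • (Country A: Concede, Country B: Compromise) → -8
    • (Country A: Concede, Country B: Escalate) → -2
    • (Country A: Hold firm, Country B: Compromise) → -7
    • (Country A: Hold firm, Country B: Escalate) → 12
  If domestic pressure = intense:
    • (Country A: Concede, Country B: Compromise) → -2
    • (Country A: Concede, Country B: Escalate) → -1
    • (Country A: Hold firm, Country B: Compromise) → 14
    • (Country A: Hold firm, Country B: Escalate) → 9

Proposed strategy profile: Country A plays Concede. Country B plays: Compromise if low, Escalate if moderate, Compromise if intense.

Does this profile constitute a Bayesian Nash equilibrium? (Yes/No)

No

Country A plays Concede: E[Concede] = 0.125·(-7) + 0.625·(9) + 0.25·(-7) = 3; E[Hold firm] = -6.75. Best-responding. ✓
Country B (domestic pressure low), facing Concede: Compromise gives -5, Escalate gives -6. Proposed Compromise is best. ✓
Country B (domestic pressure moderate), facing Concede: Compromise gives -8, Escalate gives -2. Proposed Escalate is best. ✓
Country B (domestic pressure intense), facing Concede: Compromise gives -2, Escalate gives -1. Proposed Compromise is not best — profitable deviation exists. ✗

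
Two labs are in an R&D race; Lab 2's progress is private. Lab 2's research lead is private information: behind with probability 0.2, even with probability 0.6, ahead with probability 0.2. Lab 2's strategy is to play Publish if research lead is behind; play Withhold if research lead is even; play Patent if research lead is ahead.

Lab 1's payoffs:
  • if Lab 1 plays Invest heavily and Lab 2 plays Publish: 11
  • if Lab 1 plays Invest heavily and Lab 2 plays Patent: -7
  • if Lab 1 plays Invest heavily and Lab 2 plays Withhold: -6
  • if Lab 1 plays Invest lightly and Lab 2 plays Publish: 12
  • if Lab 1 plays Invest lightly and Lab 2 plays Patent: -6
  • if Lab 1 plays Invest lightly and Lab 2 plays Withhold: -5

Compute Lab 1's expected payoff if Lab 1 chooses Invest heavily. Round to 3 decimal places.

Take the expectation over Lab 2's research lead, weighting each type's action by its prior probability.
E[Invest heavily] = 0.2·11 + 0.6·(-6) + 0.2·(-7) = 2.2 + (-3.6) + (-1.4) = -2.8

-2.800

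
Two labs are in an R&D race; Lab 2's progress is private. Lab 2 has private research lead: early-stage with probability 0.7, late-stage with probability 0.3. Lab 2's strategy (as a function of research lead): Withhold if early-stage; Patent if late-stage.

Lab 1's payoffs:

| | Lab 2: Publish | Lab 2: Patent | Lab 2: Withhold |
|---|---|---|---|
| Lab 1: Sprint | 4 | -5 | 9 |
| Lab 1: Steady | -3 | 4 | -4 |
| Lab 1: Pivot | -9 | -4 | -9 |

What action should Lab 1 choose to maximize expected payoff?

E[Sprint] = 0.7·(9) + 0.3·(-5) = 4.8
E[Steady] = 0.7·(-4) + 0.3·(4) = -1.6
E[Pivot] = 0.7·(-9) + 0.3·(-4) = -7.5
Best response: Sprint (4.8 is the largest).

Sprint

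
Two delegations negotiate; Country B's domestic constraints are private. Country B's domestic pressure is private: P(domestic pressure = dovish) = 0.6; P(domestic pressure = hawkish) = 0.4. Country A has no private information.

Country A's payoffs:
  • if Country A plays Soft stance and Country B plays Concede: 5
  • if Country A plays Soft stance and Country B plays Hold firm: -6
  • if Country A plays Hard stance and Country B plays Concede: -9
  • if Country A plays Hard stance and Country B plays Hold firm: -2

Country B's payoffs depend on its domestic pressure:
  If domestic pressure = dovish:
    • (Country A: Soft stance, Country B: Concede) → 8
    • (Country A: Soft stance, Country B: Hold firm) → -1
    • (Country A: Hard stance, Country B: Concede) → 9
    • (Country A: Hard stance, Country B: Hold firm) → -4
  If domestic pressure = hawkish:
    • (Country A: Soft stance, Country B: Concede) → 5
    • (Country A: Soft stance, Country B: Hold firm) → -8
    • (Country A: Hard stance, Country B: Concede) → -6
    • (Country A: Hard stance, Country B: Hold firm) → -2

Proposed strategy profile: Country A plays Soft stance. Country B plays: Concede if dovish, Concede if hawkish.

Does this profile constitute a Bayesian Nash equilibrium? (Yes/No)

Yes

Country A plays Soft stance: E[Soft stance] = 0.6·(5) + 0.4·(5) = 5; E[Hard stance] = -9. Best-responding. ✓
Country B (domestic pressure dovish), facing Soft stance: Concede gives 8, Hold firm gives -1. Proposed Concede is best. ✓
Country B (domestic pressure hawkish), facing Soft stance: Concede gives 5, Hold firm gives -8. Proposed Concede is best. ✓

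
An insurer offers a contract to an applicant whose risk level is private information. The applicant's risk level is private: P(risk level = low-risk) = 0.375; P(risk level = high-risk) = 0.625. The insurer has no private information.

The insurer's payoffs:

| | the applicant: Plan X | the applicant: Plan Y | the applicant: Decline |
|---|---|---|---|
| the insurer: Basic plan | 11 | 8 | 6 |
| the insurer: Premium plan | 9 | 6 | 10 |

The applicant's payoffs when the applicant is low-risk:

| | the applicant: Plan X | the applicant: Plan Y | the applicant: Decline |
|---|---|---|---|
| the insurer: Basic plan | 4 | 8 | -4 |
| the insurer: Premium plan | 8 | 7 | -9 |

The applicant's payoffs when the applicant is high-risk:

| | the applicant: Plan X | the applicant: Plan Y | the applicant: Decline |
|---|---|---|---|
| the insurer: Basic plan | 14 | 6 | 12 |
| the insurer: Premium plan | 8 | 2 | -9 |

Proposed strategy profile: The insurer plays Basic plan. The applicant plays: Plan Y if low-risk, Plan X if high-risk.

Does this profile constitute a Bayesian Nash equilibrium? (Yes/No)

The insurer plays Basic plan: E[Basic plan] = 0.375·(8) + 0.625·(11) = 9.875; E[Premium plan] = 7.875. Best-responding. ✓
The applicant (risk level low-risk), facing Basic plan: Plan X gives 4, Plan Y gives 8, Decline gives -4. Proposed Plan Y is best. ✓
The applicant (risk level high-risk), facing Basic plan: Plan X gives 14, Plan Y gives 6, Decline gives 12. Proposed Plan X is best. ✓

Yes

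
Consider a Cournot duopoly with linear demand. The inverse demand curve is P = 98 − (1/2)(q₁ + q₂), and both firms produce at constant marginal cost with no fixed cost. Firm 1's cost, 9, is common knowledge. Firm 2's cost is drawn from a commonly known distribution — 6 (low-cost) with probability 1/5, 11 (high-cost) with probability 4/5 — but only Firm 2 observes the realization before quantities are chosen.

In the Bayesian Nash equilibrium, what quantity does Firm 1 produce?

Type-c best response for Firm 2: q₂(c) = (98 − c) − q₁/2.
Firm 1 maximizes expected profit; its first-order condition is 98 − q₁ − (1/2)E[q₂] − 9 = 0.
Substituting E[q₂] and solving: E[c₂] = 10, so q₁ = (98 − 2·9 + 10)/(3/2) = 60.

60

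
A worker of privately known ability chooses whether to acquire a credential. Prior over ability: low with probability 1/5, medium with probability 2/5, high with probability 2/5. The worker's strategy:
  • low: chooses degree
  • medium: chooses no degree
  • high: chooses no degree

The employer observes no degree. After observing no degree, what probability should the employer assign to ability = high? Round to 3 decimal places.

0.500

Apply Bayes' rule using the sender's strategy as the likelihood.
P(no degree) = (1/5)·0 + (2/5)·1 + (2/5)·1 = 4/5
P(high | no degree) = ((2/5)·1) / (4/5) = (2/5) / (4/5) = 1/2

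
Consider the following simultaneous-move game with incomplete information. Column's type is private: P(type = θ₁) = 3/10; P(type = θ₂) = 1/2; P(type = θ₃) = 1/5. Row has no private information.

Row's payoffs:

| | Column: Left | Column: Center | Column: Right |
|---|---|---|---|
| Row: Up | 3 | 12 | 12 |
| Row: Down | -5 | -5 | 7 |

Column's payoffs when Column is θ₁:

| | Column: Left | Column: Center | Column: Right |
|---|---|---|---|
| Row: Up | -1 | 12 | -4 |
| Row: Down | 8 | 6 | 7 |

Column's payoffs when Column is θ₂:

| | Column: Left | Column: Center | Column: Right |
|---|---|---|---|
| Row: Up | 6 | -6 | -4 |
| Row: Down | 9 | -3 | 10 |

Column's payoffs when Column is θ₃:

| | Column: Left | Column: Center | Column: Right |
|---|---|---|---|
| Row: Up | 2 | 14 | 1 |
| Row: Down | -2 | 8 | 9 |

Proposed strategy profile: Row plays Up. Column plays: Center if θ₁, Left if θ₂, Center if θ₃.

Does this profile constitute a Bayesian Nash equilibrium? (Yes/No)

A profile is a BNE iff every type of every player is best-responding given beliefs about the other side.
Row plays Up: E[Up] = 3/10·(12) + 1/2·(3) + 1/5·(12) = 15/2; E[Down] = -5. Best-responding. ✓
Column (type θ₁), facing Up: Left gives -1, Center gives 12, Right gives -4. Proposed Center is best. ✓
Column (type θ₂), facing Up: Left gives 6, Center gives -6, Right gives -4. Proposed Left is best. ✓
Column (type θ₃), facing Up: Left gives 2, Center gives 14, Right gives 1. Proposed Center is best. ✓

Yes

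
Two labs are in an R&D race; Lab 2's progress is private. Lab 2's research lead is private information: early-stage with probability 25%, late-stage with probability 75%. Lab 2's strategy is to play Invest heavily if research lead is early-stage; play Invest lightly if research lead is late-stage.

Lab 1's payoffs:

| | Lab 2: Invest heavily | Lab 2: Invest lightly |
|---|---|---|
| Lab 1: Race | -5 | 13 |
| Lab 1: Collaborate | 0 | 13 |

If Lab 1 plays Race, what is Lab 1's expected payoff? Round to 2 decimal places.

8.50

E[Race] = 0.25·(-5) + 0.75·13 = (-1.25) + 9.75 = 8.5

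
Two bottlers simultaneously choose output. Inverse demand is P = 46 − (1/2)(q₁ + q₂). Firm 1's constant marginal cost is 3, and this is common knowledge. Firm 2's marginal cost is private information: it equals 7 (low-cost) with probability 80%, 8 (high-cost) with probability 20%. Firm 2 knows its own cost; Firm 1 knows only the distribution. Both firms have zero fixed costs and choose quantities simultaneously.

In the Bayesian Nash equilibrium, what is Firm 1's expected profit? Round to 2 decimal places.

Each type of Firm 2 best-responds to q₁; Firm 1 best-responds to the expected q₂ over Firm 2's types.
Firm 2 with cost c maximizes (46 − (1/2)(q₁+q₂) − c)·q₂, giving q₂(c) = (46 − c − (1/2)q₁).
E[c₂] = 0.8·7 + 0.2·8 = 7.2
Firm 1's FOC against E[q₂] yields q₁ = (46 − 2·3 + E[c₂])/(3/2) = (46 − 6 + 7.2)/(3/2) = 31.4667.
E[P] = 46 − (1/2)·(q₁ + E[q₂]) = 18.7333; Firm 1's expected profit = (E[P] − 3)·q₁ = (18.7333 − 3)·31.4667 = 495.076.

495.08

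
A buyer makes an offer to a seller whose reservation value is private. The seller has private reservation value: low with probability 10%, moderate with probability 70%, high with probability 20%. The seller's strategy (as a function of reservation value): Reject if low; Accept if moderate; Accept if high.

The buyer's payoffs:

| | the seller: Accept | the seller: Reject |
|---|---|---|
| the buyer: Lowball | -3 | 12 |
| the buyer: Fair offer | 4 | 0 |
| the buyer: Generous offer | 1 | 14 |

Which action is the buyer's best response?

Fair offer

Compute the buyer's expected payoff for each action, taking the expectation over the seller's type.
E[Lowball] = 0.1·(12) + 0.7·(-3) + 0.2·(-3) = -1.5
E[Fair offer] = 0.1·(0) + 0.7·(4) + 0.2·(4) = 3.6
E[Generous offer] = 0.1·(14) + 0.7·(1) + 0.2·(1) = 2.3
Best response: Fair offer (3.6 is the largest).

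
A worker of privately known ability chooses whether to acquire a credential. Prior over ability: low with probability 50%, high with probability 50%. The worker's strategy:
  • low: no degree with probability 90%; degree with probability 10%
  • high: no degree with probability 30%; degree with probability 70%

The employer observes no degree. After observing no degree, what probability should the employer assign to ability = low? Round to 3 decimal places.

0.750

P(no degree) = 0.5·0.9 + 0.5·0.3 = 0.6
P(low | no degree) = (0.5·0.9) / 0.6 = 0.45 / 0.6 = 0.75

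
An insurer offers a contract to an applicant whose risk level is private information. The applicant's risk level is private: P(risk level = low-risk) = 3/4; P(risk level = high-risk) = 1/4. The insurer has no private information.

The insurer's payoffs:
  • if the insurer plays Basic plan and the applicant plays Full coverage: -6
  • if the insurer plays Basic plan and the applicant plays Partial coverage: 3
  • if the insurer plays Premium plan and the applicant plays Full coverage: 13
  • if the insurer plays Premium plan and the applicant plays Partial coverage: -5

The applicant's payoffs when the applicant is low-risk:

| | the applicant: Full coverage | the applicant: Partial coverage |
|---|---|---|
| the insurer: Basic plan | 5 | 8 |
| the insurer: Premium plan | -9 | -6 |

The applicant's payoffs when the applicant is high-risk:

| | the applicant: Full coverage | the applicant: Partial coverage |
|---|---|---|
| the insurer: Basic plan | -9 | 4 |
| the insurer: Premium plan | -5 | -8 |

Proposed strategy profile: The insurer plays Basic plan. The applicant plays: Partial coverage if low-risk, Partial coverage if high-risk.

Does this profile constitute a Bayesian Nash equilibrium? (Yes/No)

Yes

A profile is a BNE iff every type of every player is best-responding given beliefs about the other side.
The insurer plays Basic plan: E[Basic plan] = 3/4·(3) + 1/4·(3) = 3; E[Premium plan] = -5. Best-responding. ✓
The applicant (risk level low-risk), facing Basic plan: Full coverage gives 5, Partial coverage gives 8. Proposed Partial coverage is best. ✓
The applicant (risk level high-risk), facing Basic plan: Full coverage gives -9, Partial coverage gives 4. Proposed Partial coverage is best. ✓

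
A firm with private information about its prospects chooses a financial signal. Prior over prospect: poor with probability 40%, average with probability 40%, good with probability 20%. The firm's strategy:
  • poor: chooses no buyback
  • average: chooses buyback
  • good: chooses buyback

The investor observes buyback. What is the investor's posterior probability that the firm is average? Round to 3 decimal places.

P(buyback) = 0.4·0 + 0.4·1 + 0.2·1 = 0.6
P(average | buyback) = (0.4·1) / 0.6 = 0.4 / 0.6 = 0.666667

0.667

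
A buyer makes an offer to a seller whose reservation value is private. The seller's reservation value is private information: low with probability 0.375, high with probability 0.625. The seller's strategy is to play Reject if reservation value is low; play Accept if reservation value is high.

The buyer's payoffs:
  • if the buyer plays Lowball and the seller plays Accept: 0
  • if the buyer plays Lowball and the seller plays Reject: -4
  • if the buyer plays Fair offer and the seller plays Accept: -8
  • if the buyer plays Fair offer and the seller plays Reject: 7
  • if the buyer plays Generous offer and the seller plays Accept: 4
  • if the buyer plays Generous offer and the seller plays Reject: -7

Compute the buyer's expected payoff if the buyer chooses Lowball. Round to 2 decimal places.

E[Lowball] = 0.375·(-4) + 0.625·0 = (-1.5) + 0 = -1.5

-1.50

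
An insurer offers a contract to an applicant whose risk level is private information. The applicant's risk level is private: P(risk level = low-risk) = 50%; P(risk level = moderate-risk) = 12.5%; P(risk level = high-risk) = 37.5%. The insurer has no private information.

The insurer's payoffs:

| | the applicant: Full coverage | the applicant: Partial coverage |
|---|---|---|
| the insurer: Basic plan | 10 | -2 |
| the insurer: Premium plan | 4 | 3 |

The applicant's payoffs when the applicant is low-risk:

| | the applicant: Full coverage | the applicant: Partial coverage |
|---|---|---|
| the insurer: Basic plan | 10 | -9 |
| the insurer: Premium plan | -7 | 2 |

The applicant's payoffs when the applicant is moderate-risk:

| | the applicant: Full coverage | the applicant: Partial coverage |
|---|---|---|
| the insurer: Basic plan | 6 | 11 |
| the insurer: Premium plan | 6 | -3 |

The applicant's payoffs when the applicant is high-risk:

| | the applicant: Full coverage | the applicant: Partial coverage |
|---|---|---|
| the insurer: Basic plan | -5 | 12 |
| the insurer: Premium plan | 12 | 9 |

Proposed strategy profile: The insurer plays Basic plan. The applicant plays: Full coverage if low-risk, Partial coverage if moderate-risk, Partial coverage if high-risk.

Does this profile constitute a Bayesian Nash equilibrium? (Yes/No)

The insurer plays Basic plan: E[Basic plan] = 0.5·(10) + 0.125·(-2) + 0.375·(-2) = 4; E[Premium plan] = 3.5. Best-responding. ✓
The applicant (risk level low-risk), facing Basic plan: Full coverage gives 10, Partial coverage gives -9. Proposed Full coverage is best. ✓
The applicant (risk level moderate-risk), facing Basic plan: Full coverage gives 6, Partial coverage gives 11. Proposed Partial coverage is best. ✓
The applicant (risk level high-risk), facing Basic plan: Full coverage gives -5, Partial coverage gives 12. Proposed Partial coverage is best. ✓

Yes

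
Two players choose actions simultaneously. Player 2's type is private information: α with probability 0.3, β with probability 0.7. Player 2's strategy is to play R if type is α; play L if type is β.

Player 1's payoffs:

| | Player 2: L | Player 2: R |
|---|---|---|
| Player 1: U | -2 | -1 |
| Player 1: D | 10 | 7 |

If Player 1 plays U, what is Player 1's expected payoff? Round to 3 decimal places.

E[U] = 0.3·(-1) + 0.7·(-2) = (-0.3) + (-1.4) = -1.7

-1.700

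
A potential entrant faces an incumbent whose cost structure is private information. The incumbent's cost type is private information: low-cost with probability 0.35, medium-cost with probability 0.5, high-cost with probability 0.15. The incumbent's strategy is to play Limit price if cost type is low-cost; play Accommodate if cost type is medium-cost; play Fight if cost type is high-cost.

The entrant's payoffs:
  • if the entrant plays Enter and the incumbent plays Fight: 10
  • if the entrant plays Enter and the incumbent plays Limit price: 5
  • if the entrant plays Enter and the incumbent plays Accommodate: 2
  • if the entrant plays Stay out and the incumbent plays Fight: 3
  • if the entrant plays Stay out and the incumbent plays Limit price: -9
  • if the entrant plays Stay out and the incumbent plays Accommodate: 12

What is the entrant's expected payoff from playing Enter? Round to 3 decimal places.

E[Enter] = 0.35·5 + 0.5·2 + 0.15·10 = 1.75 + 1 + 1.5 = 4.25

4.250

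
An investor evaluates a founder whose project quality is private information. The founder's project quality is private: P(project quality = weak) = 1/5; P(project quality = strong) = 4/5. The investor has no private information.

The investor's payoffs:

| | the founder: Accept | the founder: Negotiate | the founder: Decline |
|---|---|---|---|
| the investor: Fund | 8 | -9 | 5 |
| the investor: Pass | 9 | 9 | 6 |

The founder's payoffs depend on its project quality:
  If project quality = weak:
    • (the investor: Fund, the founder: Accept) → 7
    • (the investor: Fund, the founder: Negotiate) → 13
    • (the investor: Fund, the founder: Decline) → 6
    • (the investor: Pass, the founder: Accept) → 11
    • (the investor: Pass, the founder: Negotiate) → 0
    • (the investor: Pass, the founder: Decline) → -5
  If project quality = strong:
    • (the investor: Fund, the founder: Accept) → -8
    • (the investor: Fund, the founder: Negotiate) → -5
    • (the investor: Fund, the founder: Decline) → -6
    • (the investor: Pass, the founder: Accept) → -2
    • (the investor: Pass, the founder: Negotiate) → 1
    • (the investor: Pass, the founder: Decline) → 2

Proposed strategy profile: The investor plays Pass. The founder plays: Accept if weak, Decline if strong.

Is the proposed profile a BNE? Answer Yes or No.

The investor plays Pass: E[Pass] = 1/5·(9) + 4/5·(6) = 33/5; E[Fund] = 28/5. Best-responding. ✓
The founder (project quality weak), facing Pass: Accept gives 11, Negotiate gives 0, Decline gives -5. Proposed Accept is best. ✓
The founder (project quality strong), facing Pass: Accept gives -2, Negotiate gives 1, Decline gives 2. Proposed Decline is best. ✓

Yes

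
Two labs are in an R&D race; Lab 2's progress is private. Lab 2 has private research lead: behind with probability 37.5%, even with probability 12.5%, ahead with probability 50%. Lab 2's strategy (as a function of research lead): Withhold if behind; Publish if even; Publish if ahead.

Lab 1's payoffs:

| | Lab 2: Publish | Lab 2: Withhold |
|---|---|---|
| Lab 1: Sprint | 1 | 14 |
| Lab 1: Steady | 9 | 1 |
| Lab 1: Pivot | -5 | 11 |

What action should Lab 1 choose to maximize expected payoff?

Steady

E[Sprint] = 0.375·(14) + 0.125·(1) + 0.5·(1) = 5.875
E[Steady] = 0.375·(1) + 0.125·(9) + 0.5·(9) = 6
E[Pivot] = 0.375·(11) + 0.125·(-5) + 0.5·(-5) = 1
Best response: Steady (6 is the largest).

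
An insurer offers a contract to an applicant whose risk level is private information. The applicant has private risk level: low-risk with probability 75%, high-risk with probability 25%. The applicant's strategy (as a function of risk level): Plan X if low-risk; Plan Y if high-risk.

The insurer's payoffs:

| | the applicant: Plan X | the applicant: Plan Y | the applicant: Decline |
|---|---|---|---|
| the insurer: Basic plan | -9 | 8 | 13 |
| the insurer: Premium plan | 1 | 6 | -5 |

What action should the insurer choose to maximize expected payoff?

E[Basic plan] = 0.75·(-9) + 0.25·(8) = -4.75
E[Premium plan] = 0.75·(1) + 0.25·(6) = 2.25
Best response: Premium plan (2.25 is the largest).

Premium plan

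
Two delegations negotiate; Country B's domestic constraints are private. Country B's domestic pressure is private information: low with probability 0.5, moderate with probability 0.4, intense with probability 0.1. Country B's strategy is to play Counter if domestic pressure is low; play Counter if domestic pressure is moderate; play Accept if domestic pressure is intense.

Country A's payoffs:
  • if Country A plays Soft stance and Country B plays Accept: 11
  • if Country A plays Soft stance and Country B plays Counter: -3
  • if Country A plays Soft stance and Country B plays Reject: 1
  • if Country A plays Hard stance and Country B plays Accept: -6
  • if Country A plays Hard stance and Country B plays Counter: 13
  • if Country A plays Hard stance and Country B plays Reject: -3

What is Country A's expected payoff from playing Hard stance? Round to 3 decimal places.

E[Hard stance] = 0.5·13 + 0.4·13 + 0.1·(-6) = 6.5 + 5.2 + (-0.6) = 11.1

11.100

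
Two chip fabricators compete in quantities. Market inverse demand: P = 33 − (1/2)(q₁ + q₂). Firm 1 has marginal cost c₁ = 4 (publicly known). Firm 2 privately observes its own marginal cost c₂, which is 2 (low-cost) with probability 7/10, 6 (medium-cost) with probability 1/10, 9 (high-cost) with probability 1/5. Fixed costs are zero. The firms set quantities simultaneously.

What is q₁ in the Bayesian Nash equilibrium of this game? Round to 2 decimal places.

Type-c best response for Firm 2: q₂(c) = (33 − c) − q₁/2.
Firm 1 maximizes expected profit; its first-order condition is 33 − q₁ − (1/2)E[q₂] − 4 = 0.
Substituting E[q₂] and solving: E[c₂] = 3.8, so q₁ = (33 − 2·4 + 3.8)/(3/2) = 19.2.

19.20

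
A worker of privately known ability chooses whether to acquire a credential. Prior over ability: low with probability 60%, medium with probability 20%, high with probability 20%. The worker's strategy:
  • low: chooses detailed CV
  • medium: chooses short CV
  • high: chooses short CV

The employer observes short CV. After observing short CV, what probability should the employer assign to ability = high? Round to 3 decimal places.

P(short CV) = 0.6·0 + 0.2·1 + 0.2·1 = 0.4
P(high | short CV) = (0.2·1) / 0.4 = 0.2 / 0.4 = 0.5

0.500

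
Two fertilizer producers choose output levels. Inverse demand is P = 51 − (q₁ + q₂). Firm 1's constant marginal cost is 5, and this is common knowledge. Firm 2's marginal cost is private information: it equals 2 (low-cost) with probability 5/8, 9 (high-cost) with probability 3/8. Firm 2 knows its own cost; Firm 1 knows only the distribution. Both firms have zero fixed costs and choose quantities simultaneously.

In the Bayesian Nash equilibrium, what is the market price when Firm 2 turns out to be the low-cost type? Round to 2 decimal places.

18.90

Each type of Firm 2 best-responds to q₁; Firm 1 best-responds to the expected q₂ over Firm 2's types.
Firm 2 with cost c maximizes (51 − (q₁+q₂) − c)·q₂, giving q₂(c) = (51 − c − q₁)/2.
E[c₂] = 5/8·2 + 3/8·9 = 4.625
Firm 1's FOC against E[q₂] yields q₁ = (51 − 2·5 + E[c₂])/3 = (51 − 10 + 4.625)/3 = 15.2083.
q₂(low-cost) = 16.8958, so P = 51 − (15.2083 + 16.8958) = 18.8958.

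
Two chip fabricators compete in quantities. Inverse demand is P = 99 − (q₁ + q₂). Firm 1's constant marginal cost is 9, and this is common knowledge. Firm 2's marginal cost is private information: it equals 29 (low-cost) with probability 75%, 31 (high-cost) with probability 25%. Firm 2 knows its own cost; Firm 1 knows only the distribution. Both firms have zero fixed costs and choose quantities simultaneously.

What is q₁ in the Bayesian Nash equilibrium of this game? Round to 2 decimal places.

Type-c best response for Firm 2: q₂(c) = (99 − c)/2 − q₁/2.
Firm 1 maximizes expected profit; its first-order condition is 99 − 2q₁ − E[q₂] − 9 = 0.
Substituting E[q₂] and solving: E[c₂] = 29.5, so q₁ = (99 − 2·9 + 29.5)/3 = 36.8333.

36.83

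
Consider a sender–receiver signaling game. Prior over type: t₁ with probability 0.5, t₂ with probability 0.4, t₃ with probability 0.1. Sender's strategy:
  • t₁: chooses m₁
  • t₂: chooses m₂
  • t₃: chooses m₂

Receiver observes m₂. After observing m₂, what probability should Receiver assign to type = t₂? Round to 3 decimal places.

P(m₂) = 0.5·0 + 0.4·1 + 0.1·1 = 0.5
P(t₂ | m₂) = (0.4·1) / 0.5 = 0.4 / 0.5 = 0.8

0.800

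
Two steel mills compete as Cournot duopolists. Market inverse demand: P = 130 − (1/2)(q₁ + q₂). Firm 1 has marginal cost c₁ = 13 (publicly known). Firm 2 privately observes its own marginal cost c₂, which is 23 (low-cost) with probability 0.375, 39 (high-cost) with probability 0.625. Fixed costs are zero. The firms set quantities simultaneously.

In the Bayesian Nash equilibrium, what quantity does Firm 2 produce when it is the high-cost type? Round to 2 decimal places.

45.33

Firm 2 with cost c maximizes (130 − (1/2)(q₁+q₂) − c)·q₂, giving q₂(c) = (130 − c − (1/2)q₁).
E[c₂] = 0.375·23 + 0.625·39 = 33
Firm 1's FOC against E[q₂] yields q₁ = (130 − 2·13 + E[c₂])/(3/2) = (130 − 26 + 33)/(3/2) = 91.3333.
q₂(high-cost) = (130 − 39 − (1/2)·91.3333) = 45.3333.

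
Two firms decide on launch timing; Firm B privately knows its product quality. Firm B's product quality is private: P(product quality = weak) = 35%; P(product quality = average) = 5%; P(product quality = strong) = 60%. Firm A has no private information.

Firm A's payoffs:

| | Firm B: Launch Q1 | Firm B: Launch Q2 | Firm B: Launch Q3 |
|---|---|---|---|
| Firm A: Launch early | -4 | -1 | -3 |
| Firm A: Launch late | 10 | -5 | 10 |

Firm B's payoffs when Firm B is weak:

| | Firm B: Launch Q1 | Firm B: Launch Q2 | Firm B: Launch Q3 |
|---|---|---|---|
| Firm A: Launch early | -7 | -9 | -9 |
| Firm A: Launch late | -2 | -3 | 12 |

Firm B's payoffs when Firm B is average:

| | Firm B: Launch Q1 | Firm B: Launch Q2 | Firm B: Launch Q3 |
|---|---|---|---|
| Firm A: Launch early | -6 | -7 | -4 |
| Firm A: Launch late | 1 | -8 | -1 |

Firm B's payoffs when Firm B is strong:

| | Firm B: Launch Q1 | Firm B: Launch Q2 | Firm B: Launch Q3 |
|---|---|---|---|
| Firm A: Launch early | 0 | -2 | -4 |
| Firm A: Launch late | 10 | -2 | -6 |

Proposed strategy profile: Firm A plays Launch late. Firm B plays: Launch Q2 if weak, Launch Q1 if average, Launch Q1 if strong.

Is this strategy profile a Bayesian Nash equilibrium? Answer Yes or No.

No

Firm A plays Launch late: E[Launch late] = 0.35·(-5) + 0.05·(10) + 0.6·(10) = 4.75; E[Launch early] = -2.95. Best-responding. ✓
Firm B (product quality weak), facing Launch late: Launch Q1 gives -2, Launch Q2 gives -3, Launch Q3 gives 12. Proposed Launch Q2 is not best — profitable deviation exists. ✗
Firm B (product quality average), facing Launch late: Launch Q1 gives 1, Launch Q2 gives -8, Launch Q3 gives -1. Proposed Launch Q1 is best. ✓
Firm B (product quality strong), facing Launch late: Launch Q1 gives 10, Launch Q2 gives -2, Launch Q3 gives -6. Proposed Launch Q1 is best. ✓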